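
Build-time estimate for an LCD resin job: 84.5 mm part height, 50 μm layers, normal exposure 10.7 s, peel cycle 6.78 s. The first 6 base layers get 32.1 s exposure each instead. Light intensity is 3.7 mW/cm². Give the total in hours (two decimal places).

Layer count = ceil(84.5 / 0.05) = 1690.
Base layers = 6 × (32.1 + 6.78) = 233.28 s.
Normal layers: 1684 × (10.7 + 6.78) → 29436.32 s.
Total = 233.28 + 29436.32 = 29669.6 s = 8.24 hours.

8.24 hours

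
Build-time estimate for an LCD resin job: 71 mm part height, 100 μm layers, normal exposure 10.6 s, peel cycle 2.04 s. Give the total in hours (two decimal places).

Layer count = ceil(71 / 0.1) = 710.
Each layer takes = 10.6 + 2.04 = 12.64 s.
Total = 710 × 12.64 = 8974.4 s = 2.49 hours.

2.49 hours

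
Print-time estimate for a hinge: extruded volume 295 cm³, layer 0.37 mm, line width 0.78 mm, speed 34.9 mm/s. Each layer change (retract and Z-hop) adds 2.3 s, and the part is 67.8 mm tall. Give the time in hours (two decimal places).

8.25 hours

Extrusion cross-section = 0.37 × 0.78, so 0.2886 mm².
Toolpath length = 295 cm³ / 0.2886 mm² = 295000 / 0.2886 = 1022176 mm.
Print-move time = 1022176 / 34.9, so 29288.7 s.
Layers = ⌈67.8/0.37⌉ = 184.
Non-print overhead = 184 × 2.3, so 423.2 s.
Altogether 29288.7 + 423.2 = 29711.9 s, i.e. 8.25 hours.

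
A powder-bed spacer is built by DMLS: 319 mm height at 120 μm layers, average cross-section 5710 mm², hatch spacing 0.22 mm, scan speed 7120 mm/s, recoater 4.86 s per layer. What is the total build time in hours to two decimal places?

Number of layers: 319 / 0.12 → 2659 (rounded up).
Hatch length per layer: 5710 / 0.22 → 25954.5 mm.
Per-layer scan time: 25954.5 / 7120 → 3.6453 s.
Time per layer = 3.6453 + 4.86, so 8.5053 s.
2659 layers × 8.5053 s/layer = 22615.5927 s, i.e. 6.28 hours.

6.28 hours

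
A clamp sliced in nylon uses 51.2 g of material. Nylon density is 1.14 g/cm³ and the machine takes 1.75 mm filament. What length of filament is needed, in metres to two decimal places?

Extruded volume: 51.2/1.14 = 44.9123 cm³ (44912.3 mm³).
Filament cross-section = π × (1.75/2)² = 2.4053 mm².
Length = 44912.3 / 2.4053 = 18672.22 mm = 18.67 m.

18.67 m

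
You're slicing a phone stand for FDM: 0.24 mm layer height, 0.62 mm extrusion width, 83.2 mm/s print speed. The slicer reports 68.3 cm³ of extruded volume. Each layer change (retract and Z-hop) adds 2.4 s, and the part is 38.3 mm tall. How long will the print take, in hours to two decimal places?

1.64 hours

Line area: 0.24 × 0.62 → 0.1488 mm².
Path length: 68300 mm³ / 0.1488 mm² → 459005.4 mm.
Extrusion time = 459005.4 / 83.2 = 5516.9 s.
Layer count = ceil(38.3 / 0.24) = 160.
Non-print overhead = 160 × 2.4 = 384 s.
Altogether 5516.9 + 384 = 5900.9 s, i.e. 1.64 hours.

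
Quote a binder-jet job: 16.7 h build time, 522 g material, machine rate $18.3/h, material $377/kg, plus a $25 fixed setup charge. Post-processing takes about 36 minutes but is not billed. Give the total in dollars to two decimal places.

Time charge: 18.3 × 16.7 → $305.61.
Material charge = 377 × 522/1000 = $196.794.
Adding setup: 305.61 + 196.794 + 25 → 527.404 ≈ $527.40.

$527.40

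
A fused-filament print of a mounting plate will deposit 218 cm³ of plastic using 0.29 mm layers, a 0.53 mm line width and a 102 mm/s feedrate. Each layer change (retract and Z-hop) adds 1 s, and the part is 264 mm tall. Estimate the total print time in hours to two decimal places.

4.12 hours

Extrusion cross-section = 0.29 × 0.53, so 0.1537 mm².
Toolpath length = 218 cm³ / 0.1537 mm² = 218000 / 0.1537 = 1418347.4 mm.
Time extruding: 1418347.4 / 102 → 13905.4 s.
Layer count = ceil(264 / 0.29) = 911.
Layer-change overhead = 911 × 1, so 911 s.
Altogether 13905.4 + 911 = 14816.4 s, i.e. 4.12 hours.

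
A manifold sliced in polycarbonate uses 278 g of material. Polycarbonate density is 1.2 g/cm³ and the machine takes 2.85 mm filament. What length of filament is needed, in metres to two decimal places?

Volume = 278 g / 1.2 g·cm⁻³ = 231.6667 cm³ = 231666.7 mm³.
A = π r² = π × 1.425² = 6.3794 mm².
Length = 231666.7 / 6.3794 = 36314.81 mm = 36.31 m.

36.31 m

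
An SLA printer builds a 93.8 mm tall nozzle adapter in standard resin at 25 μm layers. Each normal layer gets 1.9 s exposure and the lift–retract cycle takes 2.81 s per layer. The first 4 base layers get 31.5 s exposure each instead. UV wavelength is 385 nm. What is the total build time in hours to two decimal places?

Layer count = ceil(93.8 / 0.025) = 3752.
Burn-in layers = 4 × (31.5 + 2.81), so 137.24 s.
Regular layers: 3748 × (1.9 + 2.81) → 17653.08 s.
Sum: 137.24 + 17653.08 = 17790.32 s → 4.94 hours.

4.94 hours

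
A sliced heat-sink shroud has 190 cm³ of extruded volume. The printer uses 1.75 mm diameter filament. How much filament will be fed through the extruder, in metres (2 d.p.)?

Filament cross-section = π × (1.75/2)² = 2.4053 mm².
L = 190000 mm³ / 2.4053 mm² = 78992.23 mm, i.e. 78.99 m.

78.99 m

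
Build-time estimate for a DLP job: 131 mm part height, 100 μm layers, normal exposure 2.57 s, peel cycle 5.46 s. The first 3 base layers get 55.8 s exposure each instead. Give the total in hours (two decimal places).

Layers = ⌈131/0.1⌉ = 1310.
Bottom layers = 3 × (55.8 + 5.46) = 183.78 s.
Remaining layers = 1307 × (2.57 + 5.46), so 10495.21 s.
Total = 183.78 + 10495.21 = 10678.99 s = 2.97 hours.

2.97 hours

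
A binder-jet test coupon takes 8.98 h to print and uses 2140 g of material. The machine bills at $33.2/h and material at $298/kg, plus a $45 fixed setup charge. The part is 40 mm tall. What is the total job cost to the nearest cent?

Machine cost = 33.2 × 8.98 = $298.136.
Material cost = 298 × 2140/1000, so $637.72.
Adding setup: 298.136 + 637.72 + 45 → 980.856 ≈ $980.86.

$980.86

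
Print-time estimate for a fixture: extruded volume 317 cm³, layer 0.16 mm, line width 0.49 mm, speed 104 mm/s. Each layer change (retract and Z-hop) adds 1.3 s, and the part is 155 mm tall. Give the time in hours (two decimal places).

11.15 hours

Bead cross-section = 0.16 × 0.49, so 0.0784 mm².
Toolpath length = 317 cm³ / 0.0784 mm² = 317000 / 0.0784 = 4043367.3 mm.
Extrusion time: 4043367.3 / 104 → 38878.5 s.
Number of layers: 155 / 0.16 → 969 (rounded up).
Layer-change overhead = 969 × 1.3 = 1259.7 s.
Altogether 38878.5 + 1259.7 = 40138.2 s, i.e. 11.15 hours.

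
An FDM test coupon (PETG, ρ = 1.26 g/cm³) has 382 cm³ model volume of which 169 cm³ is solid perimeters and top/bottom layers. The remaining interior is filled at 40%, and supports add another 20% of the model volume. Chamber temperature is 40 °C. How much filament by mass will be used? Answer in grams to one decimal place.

Volume inside the shell = 382 − 169, so 213 cm³.
Infill volume = 0.40 × 213, so 85.2 cm³.
Support: 0.20 × 382 → 76.4 cm³.
Total printed volume: 169 + 85.2 + 76.4 → 330.6 cm³.
Mass = 330.6 × 1.26 = 416.556 g.

416.6 g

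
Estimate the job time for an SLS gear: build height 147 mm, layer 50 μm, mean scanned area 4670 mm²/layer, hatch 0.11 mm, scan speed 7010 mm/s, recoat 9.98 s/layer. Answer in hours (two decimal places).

Number of layers: 147 / 0.05 → 2940 (rounded up).
Per-layer scan distance = 4670 / 0.11 = 42454.5 mm.
Per-layer scan time: 42454.5 / 7010 → 6.0563 s.
Layer cycle: 6.0563 + 9.98 → 16.0363 s.
Total: 2940 × 16.0363 s = 47146.722 s → 13.10 hours.

13.10 hours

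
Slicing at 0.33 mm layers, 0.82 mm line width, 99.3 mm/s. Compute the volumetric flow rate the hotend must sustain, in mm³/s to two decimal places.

Extrusion cross-section: 0.33 × 0.82 → 0.2706 mm².
Volumetric flow = 99.3 × 0.2706 = 26.87 mm³/s.

26.87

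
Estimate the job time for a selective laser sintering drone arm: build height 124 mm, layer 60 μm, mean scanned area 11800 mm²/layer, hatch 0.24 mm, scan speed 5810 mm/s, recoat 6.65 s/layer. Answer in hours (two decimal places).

8.68 hours

Layer count = ceil(124 / 0.06) = 2067.
Per-layer scan distance: 11800 / 0.24 → 49166.7 mm.
Laser time per layer = 49166.7 / 5810, so 8.4624 s.
Layer cycle = 8.4624 + 6.65, so 15.1124 s.
2067 layers × 15.1124 s/layer = 31237.3308 s, i.e. 8.68 hours.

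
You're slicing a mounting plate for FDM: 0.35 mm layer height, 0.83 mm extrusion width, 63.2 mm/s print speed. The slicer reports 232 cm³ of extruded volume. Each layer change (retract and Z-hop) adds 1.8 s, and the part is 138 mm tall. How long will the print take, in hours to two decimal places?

Line area = 0.35 × 0.83 = 0.2905 mm².
Total extruded path = 232000/0.2905 = 798623.1 mm.
Time extruding: 798623.1 / 63.2 → 12636.4 s.
Number of layers: 138 / 0.35 → 395 (rounded up).
Layer-change overhead = 395 × 1.8 = 711 s.
Total = 12636.4 + 711 = 13347.4 s = 3.71 hours.

3.71 hours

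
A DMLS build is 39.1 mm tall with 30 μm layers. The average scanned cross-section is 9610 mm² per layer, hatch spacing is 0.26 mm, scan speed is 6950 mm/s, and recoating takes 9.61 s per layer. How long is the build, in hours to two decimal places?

Layers = ⌈39.1/0.03⌉ = 1304.
Hatch length per layer = 9610 / 0.26 = 36961.5 mm.
Per-layer scan time: 36961.5 / 6950 → 5.3182 s.
Time per layer = 5.3182 + 9.61 = 14.9282 s.
Build time = 1304 × 14.9282 = 19466.3728 s = 5.41 hours.

5.41 hours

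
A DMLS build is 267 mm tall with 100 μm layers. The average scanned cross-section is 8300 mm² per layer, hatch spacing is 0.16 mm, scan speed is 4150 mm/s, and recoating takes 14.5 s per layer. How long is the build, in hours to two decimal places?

20.03 hours

Number of layers: 267 / 0.1 → 2670 (rounded up).
Scan path per layer = 8300 / 0.16 = 51875 mm.
Scan time per layer: 51875 / 4150 → 12.5 s.
Time per layer: 12.5 + 14.5 → 27 s.
2670 layers × 27 s/layer = 72090 s, i.e. 20.03 hours.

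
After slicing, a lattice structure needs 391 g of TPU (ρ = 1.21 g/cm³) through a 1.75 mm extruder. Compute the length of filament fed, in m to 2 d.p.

Volume = 391 g / 1.21 g·cm⁻³ = 323.1405 cm³ = 323140.5 mm³.
A = π r² = π × 0.875² = 2.4053 mm².
L = V/A = 323140.5/2.4053 = 134345.2 mm → 134.35 m.

134.35 m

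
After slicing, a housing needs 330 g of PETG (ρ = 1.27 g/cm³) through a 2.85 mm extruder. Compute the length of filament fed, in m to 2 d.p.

40.73 m

Volume = 330 g / 1.27 g·cm⁻³ = 259.8425 cm³ = 259842.5 mm³.
A = π r² = π × 1.425² = 6.3794 mm².
Length = 259842.5 / 6.3794 = 40731.5 mm = 40.73 m.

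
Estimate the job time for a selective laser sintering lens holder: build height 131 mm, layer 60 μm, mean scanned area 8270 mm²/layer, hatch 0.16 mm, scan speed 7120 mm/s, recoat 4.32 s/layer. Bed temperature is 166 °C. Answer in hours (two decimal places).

Layers = ⌈131/0.06⌉ = 2184.
Hatch length per layer = 8270 / 0.16, so 51687.5 mm.
Scan time per layer = 51687.5 / 7120, so 7.2595 s.
Time per layer = 7.2595 + 4.32, so 11.5795 s.
Total: 2184 × 11.5795 s = 25289.628 s → 7.02 hours.

7.02 hours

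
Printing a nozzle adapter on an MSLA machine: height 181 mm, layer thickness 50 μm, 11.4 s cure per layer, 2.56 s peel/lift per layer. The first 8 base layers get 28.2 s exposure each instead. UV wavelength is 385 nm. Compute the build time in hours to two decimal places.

Number of layers: 181 / 0.05 → 3620 (rounded up).
Bottom layers: 8 × (28.2 + 2.56) → 246.08 s.
Regular layers = 3612 × (11.4 + 2.56), so 50423.52 s.
Sum: 246.08 + 50423.52 = 50669.6 s → 14.07 hours.

14.07 hours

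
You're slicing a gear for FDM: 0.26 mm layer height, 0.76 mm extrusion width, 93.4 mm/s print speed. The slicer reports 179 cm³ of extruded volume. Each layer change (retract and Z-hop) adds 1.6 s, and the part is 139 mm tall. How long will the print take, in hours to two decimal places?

Bead cross-section: 0.26 × 0.76 → 0.1976 mm².
Path length: 179000 mm³ / 0.1976 mm² → 905870.4 mm.
Extrusion time = 905870.4 / 93.4, so 9698.8 s.
Layers = ⌈139/0.26⌉ = 535.
Non-print overhead = 535 × 1.6, so 856 s.
Altogether 9698.8 + 856 = 10554.8 s, i.e. 2.93 hours.

2.93 hours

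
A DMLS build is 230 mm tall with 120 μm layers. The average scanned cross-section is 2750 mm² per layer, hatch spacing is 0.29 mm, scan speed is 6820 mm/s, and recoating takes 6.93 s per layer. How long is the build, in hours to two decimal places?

4.43 hours

Layers = ⌈230/0.12⌉ = 1917.
Hatch length per layer: 2750 / 0.29 → 9482.8 mm.
Scan time per layer = 9482.8 / 6820 = 1.3904 s.
Time per layer: 1.3904 + 6.93 → 8.3204 s.
1917 layers × 8.3204 s/layer = 15950.2068 s, i.e. 4.43 hours.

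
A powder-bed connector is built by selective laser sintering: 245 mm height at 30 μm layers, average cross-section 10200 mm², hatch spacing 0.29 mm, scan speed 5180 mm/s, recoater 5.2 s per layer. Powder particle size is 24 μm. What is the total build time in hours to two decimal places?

Layer count = ceil(245 / 0.03) = 8167.
Per-layer scan distance = 10200 / 0.29 = 35172.4 mm.
Laser time per layer: 35172.4 / 5180 → 6.79 s.
Layer cycle: 6.79 + 5.2 → 11.99 s.
8167 layers × 11.99 s/layer = 97922.33 s, i.e. 27.20 hours.

27.20 hours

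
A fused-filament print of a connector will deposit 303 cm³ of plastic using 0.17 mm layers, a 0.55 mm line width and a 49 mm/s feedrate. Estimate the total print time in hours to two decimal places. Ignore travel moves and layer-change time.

Line area: 0.17 × 0.55 → 0.0935 mm².
Path length: 303000 mm³ / 0.0935 mm² → 3240641.7 mm.
Time extruding = 3240641.7 / 49 = 66135.5 s.
66135.5 s = 18.37 hours.

18.37 hours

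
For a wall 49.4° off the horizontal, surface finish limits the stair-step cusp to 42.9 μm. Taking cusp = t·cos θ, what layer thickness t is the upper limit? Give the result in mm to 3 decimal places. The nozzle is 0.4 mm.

0.066 mm

cos(49.4°) = 0.6508; t_max = 0.0429/0.6508 = 0.066 mm.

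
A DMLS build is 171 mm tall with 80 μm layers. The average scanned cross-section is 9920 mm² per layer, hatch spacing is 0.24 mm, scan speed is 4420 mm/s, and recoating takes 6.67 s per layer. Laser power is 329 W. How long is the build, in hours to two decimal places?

9.51 hours

Layers = ⌈171/0.08⌉ = 2138.
Hatch length per layer: 9920 / 0.24 → 41333.3 mm.
Per-layer scan time = 41333.3 / 4420 = 9.3514 s.
Layer cycle = 9.3514 + 6.67 = 16.0214 s.
2138 layers × 16.0214 s/layer = 34253.7532 s, i.e. 9.51 hours.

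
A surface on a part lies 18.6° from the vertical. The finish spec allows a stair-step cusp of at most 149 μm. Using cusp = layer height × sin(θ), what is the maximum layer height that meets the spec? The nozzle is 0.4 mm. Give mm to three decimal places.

0.467 mm

Layer height = cusp / sin(18.6°) = 0.149 / 0.3190 = 0.467 mm.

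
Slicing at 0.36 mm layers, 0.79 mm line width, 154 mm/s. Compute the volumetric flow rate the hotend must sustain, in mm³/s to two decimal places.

43.80

A = 0.36 × 0.79, so 0.2844 mm².
Q = v·A = 154 × 0.2844 = 43.80 mm³/s.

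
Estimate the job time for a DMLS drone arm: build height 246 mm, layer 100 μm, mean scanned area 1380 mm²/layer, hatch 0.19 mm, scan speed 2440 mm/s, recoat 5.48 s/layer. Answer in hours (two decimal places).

5.78 hours

Layers = ⌈246/0.1⌉ = 2460.
Per-layer scan distance: 1380 / 0.19 → 7263.2 mm.
Scan time per layer: 7263.2 / 2440 → 2.9767 s.
Per-layer time: 2.9767 + 5.48 → 8.4567 s.
2460 layers × 8.4567 s/layer = 20803.482 s, i.e. 5.78 hours.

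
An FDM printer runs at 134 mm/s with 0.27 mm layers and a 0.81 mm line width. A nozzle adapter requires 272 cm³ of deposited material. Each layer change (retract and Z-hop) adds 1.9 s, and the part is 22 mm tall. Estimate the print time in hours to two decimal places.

2.62 hours

Line area = 0.27 × 0.81 = 0.2187 mm².
Path length: 272000 mm³ / 0.2187 mm² → 1243712.8 mm.
Time extruding = 1243712.8 / 134 = 9281.4 s.
Layer count = ceil(22 / 0.27) = 82.
Non-print overhead: 82 × 1.9 → 155.8 s.
Total = 9281.4 + 155.8 = 9437.2 s = 2.62 hours.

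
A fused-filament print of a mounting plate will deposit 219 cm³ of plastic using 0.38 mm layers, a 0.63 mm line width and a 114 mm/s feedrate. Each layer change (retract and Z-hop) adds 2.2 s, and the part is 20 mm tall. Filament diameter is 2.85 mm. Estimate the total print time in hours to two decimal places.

2.26 hours

Extrusion cross-section = 0.38 × 0.63 = 0.2394 mm².
Total extruded path = 219000/0.2394 = 914787 mm.
Print-move time: 914787 / 114 → 8024.4 s.
Number of layers: 20 / 0.38 → 53 (rounded up).
Layer-change overhead = 53 × 2.2 = 116.6 s.
Altogether 8024.4 + 116.6 = 8141 s, i.e. 2.26 hours.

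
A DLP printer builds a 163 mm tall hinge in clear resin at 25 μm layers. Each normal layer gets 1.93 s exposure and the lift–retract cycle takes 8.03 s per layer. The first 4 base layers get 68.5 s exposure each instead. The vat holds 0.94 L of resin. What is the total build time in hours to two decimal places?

18.11 hours

Layers = ⌈163/0.025⌉ = 6520.
Burn-in layers = 4 × (68.5 + 8.03), so 306.12 s.
Regular layers = 6516 × (1.93 + 8.03), so 64899.36 s.
Total = 306.12 + 64899.36 = 65205.48 s = 18.11 hours.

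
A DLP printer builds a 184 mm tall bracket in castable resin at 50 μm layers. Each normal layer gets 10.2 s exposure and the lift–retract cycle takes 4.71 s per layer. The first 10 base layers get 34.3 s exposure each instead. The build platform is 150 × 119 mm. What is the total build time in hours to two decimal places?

Layer count = ceil(184 / 0.05) = 3680.
Burn-in layers = 10 × (34.3 + 4.71) = 390.1 s.
Regular layers = 3670 × (10.2 + 4.71) = 54719.7 s.
Sum: 390.1 + 54719.7 = 55109.8 s → 15.31 hours.

15.31 hours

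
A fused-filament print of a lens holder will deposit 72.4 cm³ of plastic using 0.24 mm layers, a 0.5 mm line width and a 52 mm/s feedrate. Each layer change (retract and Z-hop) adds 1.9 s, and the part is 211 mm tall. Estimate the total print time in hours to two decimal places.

Extrusion cross-section: 0.24 × 0.5 → 0.12 mm².
Total extruded path = 72400/0.12 = 603333.3 mm.
Time extruding = 603333.3 / 52 = 11602.6 s.
Number of layers: 211 / 0.24 → 880 (rounded up).
Z-hop total = 880 × 1.9 = 1672 s.
Total = 11602.6 + 1672 = 13274.6 s = 3.69 hours.

3.69 hours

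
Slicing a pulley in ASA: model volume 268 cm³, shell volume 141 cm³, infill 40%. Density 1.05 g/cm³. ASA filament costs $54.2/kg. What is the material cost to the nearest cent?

Volume inside the shell = 268 − 141 = 127 cm³.
Deposited infill = 0.40 × 127 = 50.8 cm³.
Total extruded: 141 + 50.8 → 191.8 cm³.
Mass: 191.8 × 1.05 → 201.39 g.
Cost = 201.39 g / 1000 × $54.2/kg = $10.92.

$10.92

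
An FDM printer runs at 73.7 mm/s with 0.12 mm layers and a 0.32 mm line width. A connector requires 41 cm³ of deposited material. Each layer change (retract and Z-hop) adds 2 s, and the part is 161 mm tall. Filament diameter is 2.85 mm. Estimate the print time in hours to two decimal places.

4.77 hours

Extrusion cross-section: 0.12 × 0.32 → 0.0384 mm².
Toolpath length = 41 cm³ / 0.0384 mm² = 41000 / 0.0384 = 1067708.3 mm.
Extrusion time = 1067708.3 / 73.7 = 14487.2 s.
Layers = ⌈161/0.12⌉ = 1342.
Non-print overhead: 1342 × 2 → 2684 s.
Total = 14487.2 + 2684 = 17171.2 s = 4.77 hours.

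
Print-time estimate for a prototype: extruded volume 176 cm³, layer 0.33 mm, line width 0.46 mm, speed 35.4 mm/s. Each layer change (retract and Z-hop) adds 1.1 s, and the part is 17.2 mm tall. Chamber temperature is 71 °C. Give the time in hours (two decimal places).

Bead cross-section = 0.33 × 0.46, so 0.1518 mm².
Total extruded path = 176000/0.1518 = 1159420.3 mm.
Time extruding: 1159420.3 / 35.4 → 32752 s.
Layers = ⌈17.2/0.33⌉ = 53.
Layer-change overhead = 53 × 1.1, so 58.3 s.
Total = 32752 + 58.3 = 32810.3 s = 9.11 hours.

9.11 hours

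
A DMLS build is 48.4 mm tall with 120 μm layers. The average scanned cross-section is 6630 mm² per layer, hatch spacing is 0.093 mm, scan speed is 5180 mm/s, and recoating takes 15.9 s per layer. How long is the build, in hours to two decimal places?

Number of layers: 48.4 / 0.12 → 404 (rounded up).
Scan path per layer = 6630 / 0.093 = 71290.3 mm.
Per-layer scan time = 71290.3 / 5180, so 13.7626 s.
Layer cycle = 13.7626 + 15.9, so 29.6626 s.
404 layers × 29.6626 s/layer = 11983.6904 s, i.e. 3.33 hours.

3.33 hours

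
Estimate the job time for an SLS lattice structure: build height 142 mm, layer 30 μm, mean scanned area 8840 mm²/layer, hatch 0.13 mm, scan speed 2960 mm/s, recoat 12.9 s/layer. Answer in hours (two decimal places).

Layers = ⌈142/0.03⌉ = 4734.
Hatch length per layer = 8840 / 0.13 = 68000 mm.
Laser time per layer: 68000 / 2960 → 22.973 s.
Time per layer: 22.973 + 12.9 → 35.873 s.
Total: 4734 × 35.873 s = 169822.782 s → 47.17 hours.

47.17 hours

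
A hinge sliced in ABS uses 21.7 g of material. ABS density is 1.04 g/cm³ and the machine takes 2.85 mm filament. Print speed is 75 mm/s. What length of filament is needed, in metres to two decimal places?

3.27 m

Extruded volume: 21.7/1.04 = 20.8654 cm³ (20865.4 mm³).
Filament cross-section = π × (2.85/2)² = 6.3794 mm².
L = V/A = 20865.4/6.3794 = 3270.75 mm → 3.27 m.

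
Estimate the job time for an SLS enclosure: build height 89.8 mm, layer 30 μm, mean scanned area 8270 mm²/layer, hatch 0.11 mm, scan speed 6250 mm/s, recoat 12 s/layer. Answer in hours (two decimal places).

19.98 hours

Number of layers: 89.8 / 0.03 → 2994 (rounded up).
Scan path per layer = 8270 / 0.11, so 75181.8 mm.
Scan time per layer: 75181.8 / 6250 → 12.0291 s.
Time per layer: 12.0291 + 12 → 24.0291 s.
Build time = 2994 × 24.0291 = 71943.1254 s = 19.98 hours.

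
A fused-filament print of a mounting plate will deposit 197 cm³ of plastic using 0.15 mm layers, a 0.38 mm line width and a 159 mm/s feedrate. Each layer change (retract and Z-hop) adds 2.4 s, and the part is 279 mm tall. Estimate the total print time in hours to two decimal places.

7.28 hours

Line area = 0.15 × 0.38 = 0.057 mm².
Toolpath length = 197 cm³ / 0.057 mm² = 197000 / 0.057 = 3456140.4 mm.
Extrusion time = 3456140.4 / 159, so 21736.7 s.
Number of layers: 279 / 0.15 → 1860 (rounded up).
Layer-change overhead = 1860 × 2.4, so 4464 s.
Total = 21736.7 + 4464 = 26200.7 s = 7.28 hours.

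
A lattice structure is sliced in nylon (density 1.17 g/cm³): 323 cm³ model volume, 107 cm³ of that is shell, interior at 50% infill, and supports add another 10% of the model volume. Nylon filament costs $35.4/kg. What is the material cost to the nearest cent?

$10.24

Infill region = 323 − 107 = 216 cm³.
Infill deposited = 0.50 × 216, so 108 cm³.
Support = 0.10 × 323, so 32.3 cm³.
Total printed volume: 107 + 108 + 32.3 → 247.3 cm³.
Mass = 247.3 × 1.17, so 289.341 g.
At $35.4/kg: 289.341/1000 × 35.4 = $10.24.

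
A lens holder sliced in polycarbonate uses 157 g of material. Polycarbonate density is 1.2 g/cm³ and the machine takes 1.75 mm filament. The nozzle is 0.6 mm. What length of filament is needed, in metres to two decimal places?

54.39 m

Volume = 157 g / 1.2 g·cm⁻³ = 130.8333 cm³ = 130833.3 mm³.
Cross-section of 1.75 mm filament: π·(1.75/2)² = 2.4053 mm².
L = V/A = 130833.3/2.4053 = 54393.76 mm → 54.39 m.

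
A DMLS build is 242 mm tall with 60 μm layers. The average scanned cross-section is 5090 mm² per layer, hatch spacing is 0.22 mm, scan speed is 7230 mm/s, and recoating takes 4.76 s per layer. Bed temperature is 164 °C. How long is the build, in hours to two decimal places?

Layers = ⌈242/0.06⌉ = 4034.
Scan path per layer: 5090 / 0.22 → 23136.4 mm.
Laser time per layer = 23136.4 / 7230, so 3.2001 s.
Layer cycle = 3.2001 + 4.76, so 7.9601 s.
Build time = 4034 × 7.9601 = 32111.0434 s = 8.92 hours.

8.92 hours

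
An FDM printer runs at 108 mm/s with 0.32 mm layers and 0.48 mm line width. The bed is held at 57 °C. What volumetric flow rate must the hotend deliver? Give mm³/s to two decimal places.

16.59

Bead cross-section = 0.32 × 0.48 = 0.1536 mm².
Volumetric flow = 108 × 0.1536 = 16.59 mm³/s.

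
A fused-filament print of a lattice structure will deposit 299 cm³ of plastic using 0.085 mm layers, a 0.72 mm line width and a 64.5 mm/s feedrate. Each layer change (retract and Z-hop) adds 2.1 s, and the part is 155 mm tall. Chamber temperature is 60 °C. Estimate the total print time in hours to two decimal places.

Line area = 0.085 × 0.72 = 0.0612 mm².
Total extruded path = 299000/0.0612 = 4885620.9 mm.
Extrusion time = 4885620.9 / 64.5 = 75746.1 s.
Layer count = ceil(155 / 0.085) = 1824.
Z-hop total = 1824 × 2.1 = 3830.4 s.
Total = 75746.1 + 3830.4 = 79576.5 s = 22.10 hours.

22.10 hours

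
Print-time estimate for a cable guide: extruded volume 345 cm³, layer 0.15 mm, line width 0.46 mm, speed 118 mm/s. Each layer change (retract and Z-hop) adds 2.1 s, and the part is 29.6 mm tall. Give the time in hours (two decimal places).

Extrusion cross-section: 0.15 × 0.46 → 0.069 mm².
Path length: 345000 mm³ / 0.069 mm² → 5000000 mm.
Extrusion time = 5000000 / 118, so 42372.9 s.
Number of layers: 29.6 / 0.15 → 198 (rounded up).
Z-hop total = 198 × 2.1 = 415.8 s.
Altogether 42372.9 + 415.8 = 42788.7 s, i.e. 11.89 hours.

11.89 hours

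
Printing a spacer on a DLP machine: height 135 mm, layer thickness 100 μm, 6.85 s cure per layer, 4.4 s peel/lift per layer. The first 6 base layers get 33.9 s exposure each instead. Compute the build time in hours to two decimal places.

Number of layers: 135 / 0.1 → 1350 (rounded up).
Burn-in layers = 6 × (33.9 + 4.4), so 229.8 s.
Regular layers = 1344 × (6.85 + 4.4), so 15120 s.
Sum: 229.8 + 15120 = 15349.8 s → 4.26 hours.

4.26 hours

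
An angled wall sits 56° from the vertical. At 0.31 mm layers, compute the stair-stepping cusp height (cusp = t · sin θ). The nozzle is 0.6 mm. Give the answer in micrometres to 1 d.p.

257.0 μm

sin(56°) = 0.8290, so cusp = 0.31 × 0.8290 = 0.25699 mm → 257.0 μm.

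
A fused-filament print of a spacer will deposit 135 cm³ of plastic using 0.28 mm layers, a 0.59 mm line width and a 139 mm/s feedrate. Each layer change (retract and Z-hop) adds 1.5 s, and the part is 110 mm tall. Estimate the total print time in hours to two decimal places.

1.80 hours

Extrusion cross-section = 0.28 × 0.59 = 0.1652 mm².
Total extruded path = 135000/0.1652 = 817191.3 mm.
Time extruding = 817191.3 / 139, so 5879.1 s.
Layers = ⌈110/0.28⌉ = 393.
Z-hop total = 393 × 1.5 = 589.5 s.
Altogether 5879.1 + 589.5 = 6468.6 s, i.e. 1.80 hours.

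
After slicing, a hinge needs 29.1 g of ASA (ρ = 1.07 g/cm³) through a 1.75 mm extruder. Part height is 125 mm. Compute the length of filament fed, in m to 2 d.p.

11.31 m

Volume = 29.1 g / 1.07 g·cm⁻³ = 27.1963 cm³ = 27196.3 mm³.
A = π r² = π × 0.875² = 2.4053 mm².
Length = 27196.3 / 2.4053 = 11306.82 mm = 11.31 m.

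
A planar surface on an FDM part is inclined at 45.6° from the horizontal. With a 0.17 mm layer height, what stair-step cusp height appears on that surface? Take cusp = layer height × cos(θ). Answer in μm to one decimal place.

118.9 μm

h_c = t·cos θ = 0.17 × 0.6997 = 0.118949 mm (118.9 μm).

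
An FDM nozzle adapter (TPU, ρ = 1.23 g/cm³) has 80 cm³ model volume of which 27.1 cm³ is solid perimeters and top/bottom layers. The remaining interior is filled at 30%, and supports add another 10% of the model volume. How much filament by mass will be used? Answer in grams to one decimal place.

62.7 g

Volume inside the shell: 80 − 27.1 → 52.9 cm³.
Deposited infill: 0.30 × 52.9 → 15.87 cm³.
Support = 0.10 × 80, so 8 cm³.
Total extruded: 27.1 + 15.87 + 8 → 50.97 cm³.
Mass = 50.97 × 1.23, so 62.6931 g.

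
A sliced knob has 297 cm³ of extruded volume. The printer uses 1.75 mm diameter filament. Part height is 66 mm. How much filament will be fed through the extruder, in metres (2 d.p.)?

123.48 m

Filament cross-section = π × (1.75/2)² = 2.4053 mm².
Length = 297 cm³ / 2.4053 mm² = 297000 / 2.4053 = 123477.32 mm = 123.48 m.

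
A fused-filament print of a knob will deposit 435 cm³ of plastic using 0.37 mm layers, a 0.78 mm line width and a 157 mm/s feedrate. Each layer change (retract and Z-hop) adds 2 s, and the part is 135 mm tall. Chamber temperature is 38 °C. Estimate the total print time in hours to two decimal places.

2.87 hours

Line area: 0.37 × 0.78 → 0.2886 mm².
Total extruded path = 435000/0.2886 = 1507276.5 mm.
Extrusion time = 1507276.5 / 157 = 9600.5 s.
Number of layers: 135 / 0.37 → 365 (rounded up).
Layer-change overhead = 365 × 2 = 730 s.
Altogether 9600.5 + 730 = 10330.5 s, i.e. 2.87 hours.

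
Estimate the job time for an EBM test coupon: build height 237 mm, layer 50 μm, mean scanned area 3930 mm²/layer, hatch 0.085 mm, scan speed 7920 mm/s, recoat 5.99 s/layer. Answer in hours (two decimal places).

15.57 hours

Layer count = ceil(237 / 0.05) = 4740.
Hatch length per layer = 3930 / 0.085, so 46235.3 mm.
Beam time per layer: 46235.3 / 7920 → 5.8378 s.
Time per layer = 5.8378 + 5.99 = 11.8278 s.
Total: 4740 × 11.8278 s = 56063.772 s → 15.57 hours.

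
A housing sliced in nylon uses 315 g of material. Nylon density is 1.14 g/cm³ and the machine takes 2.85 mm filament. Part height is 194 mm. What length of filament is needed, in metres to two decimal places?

Extruded volume: 315/1.14 = 276.3158 cm³ (276315.8 mm³).
A = π r² = π × 1.425² = 6.3794 mm².
L = V/A = 276315.8/6.3794 = 43313.76 mm → 43.31 m.

43.31 m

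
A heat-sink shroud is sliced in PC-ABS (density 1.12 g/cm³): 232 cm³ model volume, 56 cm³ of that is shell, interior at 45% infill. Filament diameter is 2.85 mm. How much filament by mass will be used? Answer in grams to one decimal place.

Volume inside the shell: 232 − 56 → 176 cm³.
Infill volume = 0.45 × 176, so 79.2 cm³.
Total printed volume = 56 + 79.2 = 135.2 cm³.
Mass = 135.2 × 1.12, so 151.424 g.

151.4 g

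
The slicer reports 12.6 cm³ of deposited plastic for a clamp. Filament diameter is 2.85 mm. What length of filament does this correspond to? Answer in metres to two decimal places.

1.98 m

Filament cross-section = π × (2.85/2)² = 6.3794 mm².
L = 12600 mm³ / 6.3794 mm² = 1975.11 mm, i.e. 1.98 m.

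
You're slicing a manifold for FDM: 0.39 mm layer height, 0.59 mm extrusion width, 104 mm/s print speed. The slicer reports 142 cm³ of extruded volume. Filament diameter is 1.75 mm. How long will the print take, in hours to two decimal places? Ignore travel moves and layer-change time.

Bead cross-section = 0.39 × 0.59, so 0.2301 mm².
Total extruded path = 142000/0.2301 = 617123 mm.
Time extruding = 617123 / 104 = 5933.9 s.
Converting: 5933.9 s = 1.65 hours.

1.65 hours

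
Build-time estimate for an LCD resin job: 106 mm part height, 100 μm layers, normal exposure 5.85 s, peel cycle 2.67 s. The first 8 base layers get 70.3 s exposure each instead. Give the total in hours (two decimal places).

Layer count = ceil(106 / 0.1) = 1060.
Burn-in layers: 8 × (70.3 + 2.67) → 583.76 s.
Normal layers = 1052 × (5.85 + 2.67) = 8963.04 s.
Sum: 583.76 + 8963.04 = 9546.8 s → 2.65 hours.

2.65 hours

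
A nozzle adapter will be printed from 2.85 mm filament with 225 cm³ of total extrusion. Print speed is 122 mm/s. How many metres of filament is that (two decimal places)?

Cross-section of 2.85 mm filament: π·(2.85/2)² = 6.3794 mm².
Length = 225 cm³ / 6.3794 mm² = 225000 / 6.3794 = 35269.77 mm = 35.27 m.

35.27 m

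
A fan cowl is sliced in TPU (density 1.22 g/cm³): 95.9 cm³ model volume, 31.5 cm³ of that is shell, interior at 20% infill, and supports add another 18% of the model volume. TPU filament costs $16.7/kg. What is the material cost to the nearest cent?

Volume inside the shell = 95.9 − 31.5, so 64.4 cm³.
Infill volume = 0.20 × 64.4, so 12.88 cm³.
Support = 0.18 × 95.9, so 17.262 cm³.
Total printed volume: 31.5 + 12.88 + 17.262 → 61.642 cm³.
Mass = 61.642 × 1.22 = 75.20324 g.
At $16.7/kg: 75.20324/1000 × 16.7 = $1.26.

$1.26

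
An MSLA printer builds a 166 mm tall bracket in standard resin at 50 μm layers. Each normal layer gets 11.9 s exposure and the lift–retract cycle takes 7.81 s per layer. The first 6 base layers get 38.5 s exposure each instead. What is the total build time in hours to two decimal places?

Layer count = ceil(166 / 0.05) = 3320.
Burn-in layers = 6 × (38.5 + 7.81) = 277.86 s.
Regular layers = 3314 × (11.9 + 7.81) = 65318.94 s.
Sum: 277.86 + 65318.94 = 65596.8 s → 18.22 hours.

18.22 hours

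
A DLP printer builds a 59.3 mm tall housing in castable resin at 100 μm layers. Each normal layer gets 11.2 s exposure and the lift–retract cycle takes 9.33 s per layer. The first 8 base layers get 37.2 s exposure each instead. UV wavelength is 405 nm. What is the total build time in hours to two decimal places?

Layer count = ceil(59.3 / 0.1) = 593.
Base layers: 8 × (37.2 + 9.33) → 372.24 s.
Regular layers: 585 × (11.2 + 9.33) → 12010.05 s.
Sum: 372.24 + 12010.05 = 12382.29 s → 3.44 hours.

3.44 hours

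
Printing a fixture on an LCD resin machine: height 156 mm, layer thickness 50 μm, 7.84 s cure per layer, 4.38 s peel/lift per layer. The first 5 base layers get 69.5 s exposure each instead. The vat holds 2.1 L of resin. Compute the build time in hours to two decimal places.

Layers = ⌈156/0.05⌉ = 3120.
Base layers = 5 × (69.5 + 4.38) = 369.4 s.
Remaining layers: 3115 × (7.84 + 4.38) → 38065.3 s.
Total = 369.4 + 38065.3 = 38434.7 s = 10.68 hours.

10.68 hours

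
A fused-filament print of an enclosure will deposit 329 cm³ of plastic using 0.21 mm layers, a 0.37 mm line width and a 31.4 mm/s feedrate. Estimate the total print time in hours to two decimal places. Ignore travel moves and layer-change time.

37.46 hours

Bead cross-section = 0.21 × 0.37 = 0.0777 mm².
Path length: 329000 mm³ / 0.0777 mm² → 4234234.2 mm.
Time extruding: 4234234.2 / 31.4 → 134848.2 s.
That's 134848.2 s → 37.46 hours.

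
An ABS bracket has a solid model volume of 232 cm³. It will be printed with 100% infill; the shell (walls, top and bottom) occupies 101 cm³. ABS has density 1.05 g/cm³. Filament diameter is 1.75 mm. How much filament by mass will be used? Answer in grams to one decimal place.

Interior volume: 232 − 101 → 131 cm³.
Infill volume = 1.00 × 131, so 131 cm³.
Total printed volume = 101 + 131, so 232 cm³.
Mass: 232 × 1.05 → 243.6 g.

243.6 g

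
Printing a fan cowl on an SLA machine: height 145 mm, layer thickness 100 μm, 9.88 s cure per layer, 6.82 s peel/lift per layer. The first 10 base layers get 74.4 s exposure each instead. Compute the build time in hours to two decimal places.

6.91 hours

Number of layers: 145 / 0.1 → 1450 (rounded up).
Bottom layers = 10 × (74.4 + 6.82) = 812.2 s.
Regular layers = 1440 × (9.88 + 6.82), so 24048 s.
Total = 812.2 + 24048 = 24860.2 s = 6.91 hours.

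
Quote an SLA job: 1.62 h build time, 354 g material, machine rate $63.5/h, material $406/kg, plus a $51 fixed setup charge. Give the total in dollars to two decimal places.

Machine-time cost: 63.5 × 1.62 → $102.87.
Feedstock cost = 406 × 354/1000, so $143.724.
Total = 102.87 + 143.724 + 51 = 297.594 ≈ $297.59.

$297.59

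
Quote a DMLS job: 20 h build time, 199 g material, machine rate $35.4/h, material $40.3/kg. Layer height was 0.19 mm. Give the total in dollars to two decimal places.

$716.02

Time charge: 35.4 × 20 → $708.00.
Material cost = 40.3 × 199/1000 = $8.0197.
Total = 708.00 + 8.0197 = 716.0197 ≈ $716.02.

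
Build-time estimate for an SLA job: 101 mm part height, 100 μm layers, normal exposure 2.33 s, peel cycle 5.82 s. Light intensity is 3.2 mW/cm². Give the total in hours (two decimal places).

Layer count = ceil(101 / 0.1) = 1010.
Cycle time: 2.33 + 5.82 → 8.15 s.
Total = 1010 × 8.15 = 8231.5 s = 2.29 hours.

2.29 hours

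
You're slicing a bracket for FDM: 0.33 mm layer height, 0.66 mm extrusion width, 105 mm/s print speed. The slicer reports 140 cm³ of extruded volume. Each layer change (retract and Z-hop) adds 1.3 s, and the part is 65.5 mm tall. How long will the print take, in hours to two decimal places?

1.77 hours

Bead cross-section: 0.33 × 0.66 → 0.2178 mm².
Toolpath length = 140 cm³ / 0.2178 mm² = 140000 / 0.2178 = 642791.6 mm.
Time extruding = 642791.6 / 105 = 6121.8 s.
Layer count = ceil(65.5 / 0.33) = 199.
Z-hop total: 199 × 1.3 → 258.7 s.
Total = 6121.8 + 258.7 = 6380.5 s = 1.77 hours.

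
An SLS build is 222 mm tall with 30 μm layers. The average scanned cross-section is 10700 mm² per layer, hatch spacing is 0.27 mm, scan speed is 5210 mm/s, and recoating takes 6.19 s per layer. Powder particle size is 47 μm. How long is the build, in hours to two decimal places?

28.36 hours

Number of layers: 222 / 0.03 → 7400 (rounded up).
Hatch length per layer: 10700 / 0.27 → 39629.6 mm.
Scan time per layer: 39629.6 / 5210 → 7.6064 s.
Layer cycle = 7.6064 + 6.19, so 13.7964 s.
Build time = 7400 × 13.7964 = 102093.36 s = 28.36 hours.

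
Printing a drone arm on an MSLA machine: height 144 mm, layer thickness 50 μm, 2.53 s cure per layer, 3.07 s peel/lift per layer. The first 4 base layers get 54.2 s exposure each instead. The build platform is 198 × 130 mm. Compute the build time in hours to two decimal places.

Number of layers: 144 / 0.05 → 2880 (rounded up).
Burn-in layers: 4 × (54.2 + 3.07) → 229.08 s.
Regular layers: 2876 × (2.53 + 3.07) → 16105.6 s.
Sum: 229.08 + 16105.6 = 16334.68 s → 4.54 hours.

4.54 hours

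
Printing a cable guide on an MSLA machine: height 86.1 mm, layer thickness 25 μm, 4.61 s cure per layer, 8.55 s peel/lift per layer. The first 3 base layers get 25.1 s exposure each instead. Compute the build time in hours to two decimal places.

12.61 hours

Layer count = ceil(86.1 / 0.025) = 3444.
Base layers = 3 × (25.1 + 8.55) = 100.95 s.
Regular layers = 3441 × (4.61 + 8.55) = 45283.56 s.
Total = 100.95 + 45283.56 = 45384.51 s = 12.61 hours.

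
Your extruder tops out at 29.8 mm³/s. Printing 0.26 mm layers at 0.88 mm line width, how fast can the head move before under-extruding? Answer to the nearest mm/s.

130 mm/s

Extrusion cross-section: 0.26 × 0.88 → 0.2288 mm².
Max speed = 29.8 / 0.2288 = 130.24 ≈ 130 mm/s.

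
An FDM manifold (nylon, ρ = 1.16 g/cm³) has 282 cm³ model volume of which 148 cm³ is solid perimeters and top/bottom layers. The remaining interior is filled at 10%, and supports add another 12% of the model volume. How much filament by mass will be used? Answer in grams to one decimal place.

226.5 g

Volume inside the shell = 282 − 148 = 134 cm³.
Infill volume = 0.10 × 134, so 13.4 cm³.
Support: 0.12 × 282 → 33.84 cm³.
Total printed volume: 148 + 13.4 + 33.84 → 195.24 cm³.
Mass = 195.24 × 1.16 = 226.4784 g.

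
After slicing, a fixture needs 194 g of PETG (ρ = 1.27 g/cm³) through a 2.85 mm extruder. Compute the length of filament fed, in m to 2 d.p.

23.95 m

Volume = 194 g / 1.27 g·cm⁻³ = 152.7559 cm³ = 152755.9 mm³.
Filament cross-section = π × (2.85/2)² = 6.3794 mm².
L = V/A = 152755.9/6.3794 = 23945.18 mm → 23.95 m.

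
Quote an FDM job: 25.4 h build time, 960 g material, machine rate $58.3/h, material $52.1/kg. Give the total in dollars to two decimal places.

Machine-time cost = 58.3 × 25.4, so $1480.82.
Material cost = 52.1 × 960/1000, so $50.016.
Job cost: 1480.82 + 50.016 = 1530.836 ≈ $1530.84.

$1530.84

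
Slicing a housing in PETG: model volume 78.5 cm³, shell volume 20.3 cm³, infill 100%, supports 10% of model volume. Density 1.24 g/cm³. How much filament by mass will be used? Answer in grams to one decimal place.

Infill region = 78.5 − 20.3 = 58.2 cm³.
Infill deposited = 1.00 × 58.2 = 58.2 cm³.
Support = 0.10 × 78.5, so 7.85 cm³.
Total printed volume = 20.3 + 58.2 + 7.85, so 86.35 cm³.
Mass: 86.35 × 1.24 → 107.074 g.

107.1 g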